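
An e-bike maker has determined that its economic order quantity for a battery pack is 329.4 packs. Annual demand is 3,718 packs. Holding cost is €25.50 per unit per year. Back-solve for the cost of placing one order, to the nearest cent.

Squaring Q* = √(2DS/H) gives Q*² = 2DS/H.
From Q* = √(2DS/H): S = Q*²H / (2D) = 329.4² × 25.5 / (2 × 3,718) = 372.0900.

S ≈ €372.09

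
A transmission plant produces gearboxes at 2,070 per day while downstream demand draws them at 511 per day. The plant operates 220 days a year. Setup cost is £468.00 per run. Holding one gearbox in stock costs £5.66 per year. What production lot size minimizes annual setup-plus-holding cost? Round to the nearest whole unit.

Q* ≈ 4,968 gearboxes

Annual demand D = 511 × 220 = 112,420.
Production build-up factor (1 − d/p) = 1 − 511/2,070 = 0.7531.
Q* = √(2DS / (H(1 − d/p))) = √(2 × 112,420 × 468 / (5.66 × 0.7531)).
= √(105,225,120 / 4.2628) ≈ 4968.366.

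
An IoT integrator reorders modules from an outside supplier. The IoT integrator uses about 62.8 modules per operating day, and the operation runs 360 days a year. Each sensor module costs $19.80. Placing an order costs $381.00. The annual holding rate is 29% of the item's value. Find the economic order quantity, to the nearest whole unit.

Annual demand D = 62.8 × 360 = 22,608.
Holding cost H = 0.29 × $19.80 = $5.7420 per unit per year.
EOQ = √(2DS / H) = √(2 × 22,608 × 381 / 5.742).
= √(17,227,296 / 5.742) = √3,000,225.7053 ≈ 1732.116.

Q* ≈ 1,732 modules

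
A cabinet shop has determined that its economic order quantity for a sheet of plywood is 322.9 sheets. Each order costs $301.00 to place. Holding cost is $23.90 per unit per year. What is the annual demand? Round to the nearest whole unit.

Squaring Q* = √(2DS/H) gives Q*² = 2DS/H.
From Q* = √(2DS/H): D = Q*²H / (2S) = 322.9² × 23.9 / (2 × 301) = 4139.401.

D ≈ 4,139 sheets per year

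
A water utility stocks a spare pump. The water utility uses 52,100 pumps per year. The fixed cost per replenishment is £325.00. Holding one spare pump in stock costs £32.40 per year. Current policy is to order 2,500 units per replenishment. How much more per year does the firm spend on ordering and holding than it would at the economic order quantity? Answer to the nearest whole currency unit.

Extra cost ≈ £14,149 per year

EOQ = √(2DS/H) = √(2 × 52,100 × 325 / 32.4) ≈ 1022.36.
Cost at Q* = (D/Q*)S + (Q*/2)H = √(2DSH) ≈ £33,124.40.
Cost at Q = 2,500: (52,100/2,500)×325 + (2,500/2)×32.4 = £6,773.00 + £40,500.00 = £47,273.00.
Excess = £47,273.00 − £33,124.40 = £14,148.60.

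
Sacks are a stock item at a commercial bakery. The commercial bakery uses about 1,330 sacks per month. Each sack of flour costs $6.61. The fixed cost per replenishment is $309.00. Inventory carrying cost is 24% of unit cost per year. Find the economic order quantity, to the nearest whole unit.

Q* ≈ 2,493 sacks

Annual demand D = 1,330 × 12 = 15,960.
Holding cost H = 0.24 × $6.61 = $1.5864 per unit per year.
EOQ = √(2DS / H) = √(2 × 15,960 × 309 / 1.5864).
= √(9,863,280 / 1.5864) = √6,217,397.882 ≈ 2493.471.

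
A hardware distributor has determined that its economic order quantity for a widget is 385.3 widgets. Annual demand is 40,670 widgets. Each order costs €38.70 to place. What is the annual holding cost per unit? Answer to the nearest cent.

Squaring Q* = √(2DS/H) gives Q*² = 2DS/H.
From Q* = √(2DS/H): H = 2DS / Q*² = 2 × 40,670 × 38.7 / 385.3² = 21.2040.

H ≈ €21.20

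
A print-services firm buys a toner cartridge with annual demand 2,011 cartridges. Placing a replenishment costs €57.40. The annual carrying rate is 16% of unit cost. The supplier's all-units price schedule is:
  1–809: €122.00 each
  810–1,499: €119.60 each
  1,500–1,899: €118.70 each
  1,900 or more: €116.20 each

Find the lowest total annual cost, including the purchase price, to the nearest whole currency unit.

TC* ≈ €247,465

Holding cost per unit per year at price C is H = 0.16·C.
Candidates are each tier's EOQ (if it falls in that tier) and each price-break quantity.
EOQ at €122.00 = 108.8 (feasible in tier 1): TC = 2,011×€122.00 + (2,011/108.8)×57.4 + (108.8/2)×0.16×€122.00 = €247,464.84.
EOQ at €119.60 = 109.8 < 810, so use break Q=810: TC = 2,011×€119.60 + (2,011/810.0)×57.4 + (810.0/2)×0.16×€119.60 = €248,408.19.
EOQ at €118.70 = 110.3 < 1500, so use break Q=1500: TC = 2,011×€118.70 + (2,011/1500.0)×57.4 + (1500.0/2)×0.16×€118.70 = €253,026.65.
EOQ at €116.20 = 111.4 < 1900, so use break Q=1900: TC = 2,011×€116.20 + (2,011/1900.0)×57.4 + (1900.0/2)×0.16×€116.20 = €251,401.35.
Lowest total cost among the candidates is at Q = 108.8.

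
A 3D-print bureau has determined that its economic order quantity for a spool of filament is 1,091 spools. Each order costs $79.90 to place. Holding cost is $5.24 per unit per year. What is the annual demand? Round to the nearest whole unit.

D ≈ 39,030 spools per year

Squaring Q* = √(2DS/H) gives Q*² = 2DS/H.
From Q* = √(2DS/H): D = Q*²H / (2S) = 1,091² × 5.24 / (2 × 79.9) = 39030.491.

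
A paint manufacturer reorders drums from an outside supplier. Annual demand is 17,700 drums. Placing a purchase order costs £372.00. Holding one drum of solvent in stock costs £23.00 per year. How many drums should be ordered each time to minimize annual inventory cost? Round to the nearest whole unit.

Q* ≈ 757 drums

EOQ = √(2DS / H) = √(2 × 17,700 × 372 / 23).
= √(13,168,800 / 23) = √572,556.5217 ≈ 756.675.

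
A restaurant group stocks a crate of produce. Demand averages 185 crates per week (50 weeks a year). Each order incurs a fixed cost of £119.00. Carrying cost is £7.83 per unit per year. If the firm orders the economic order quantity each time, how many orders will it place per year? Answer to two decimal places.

N ≈ 17.44 orders per year

Annual demand D = 185 × 50 = 9,250.
The optimal lot size = √(2DS/H) = √(2 × 9,250 × 119 / 7.83) ≈ 530.25.
Orders per year = D / Q* = 9,250 / 530.25 ≈ 17.445.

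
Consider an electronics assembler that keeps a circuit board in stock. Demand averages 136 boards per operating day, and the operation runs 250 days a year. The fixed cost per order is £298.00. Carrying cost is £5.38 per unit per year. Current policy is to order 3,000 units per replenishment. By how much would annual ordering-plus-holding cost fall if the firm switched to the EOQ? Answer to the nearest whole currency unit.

Extra cost ≈ £1,006 per year

Annual demand D = 136 × 250 = 34,000.
EOQ = √(2DS/H) = √(2 × 34,000 × 298 / 5.38) ≈ 1940.76.
Cost at Q* = (D/Q*)S + (Q*/2)H = √(2DSH) ≈ £10,441.28.
Cost at Q = 3,000: (34,000/3,000)×298 + (3,000/2)×5.38 = £3,377.33 + £8,070.00 = £11,447.33.
Excess = £11,447.33 − £10,441.28 = £1,006.05.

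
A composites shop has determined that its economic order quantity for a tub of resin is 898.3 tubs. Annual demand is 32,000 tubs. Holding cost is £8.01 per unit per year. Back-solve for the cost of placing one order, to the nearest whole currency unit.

S ≈ £101

Invert the EOQ relation Q*² = 2DS/H.
From Q* = √(2DS/H): S = Q*²H / (2D) = 898.3² × 8.01 / (2 × 32,000) = 100.9939.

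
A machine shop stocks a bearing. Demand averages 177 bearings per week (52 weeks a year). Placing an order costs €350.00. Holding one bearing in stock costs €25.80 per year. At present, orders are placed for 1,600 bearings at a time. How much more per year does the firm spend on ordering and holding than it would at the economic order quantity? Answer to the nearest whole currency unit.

Extra cost ≈ €9,761 per year

Annual demand D = 177 × 52 = 9,204.
EOQ = √(2DS/H) = √(2 × 9,204 × 350 / 25.8) ≈ 499.72.
Cost at Q* = (D/Q*)S + (Q*/2)H = √(2DSH) ≈ €12,892.80.
Cost at Q = 1,600: (9,204/1,600)×350 + (1,600/2)×25.8 = €2,013.38 + €20,640.00 = €22,653.38.
Excess = €22,653.38 − €12,892.80 = €9,760.58.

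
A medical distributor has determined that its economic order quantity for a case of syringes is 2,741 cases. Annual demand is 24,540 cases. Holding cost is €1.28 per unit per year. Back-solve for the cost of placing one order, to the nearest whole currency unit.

S ≈ €196

Squaring Q* = √(2DS/H) gives Q*² = 2DS/H.
From Q* = √(2DS/H): S = Q*²H / (2D) = 2,741² × 1.28 / (2 × 24,540) = 195.9402.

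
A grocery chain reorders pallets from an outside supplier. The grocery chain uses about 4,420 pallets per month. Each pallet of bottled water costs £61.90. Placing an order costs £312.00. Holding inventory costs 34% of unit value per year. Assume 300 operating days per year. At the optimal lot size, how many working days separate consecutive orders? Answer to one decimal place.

T ≈ 7.1 days

Annual demand D = 4,420 × 12 = 53,040.
Holding cost H = 0.34 × £61.90 = £21.0460 per unit per year.
EOQ = √(2DS/H) = √(2 × 53,040 × 312 / 21.046) ≈ 1254.03.
Cycle time = Q*/D × 300 = 1254.03 / 53,040 × 300 ≈ 7.093 days.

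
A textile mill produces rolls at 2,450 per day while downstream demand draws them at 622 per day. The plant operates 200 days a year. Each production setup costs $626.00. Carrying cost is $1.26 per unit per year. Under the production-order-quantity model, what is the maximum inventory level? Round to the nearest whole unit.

I_max ≈ 9,604 rolls

Annual demand D = 622 × 200 = 124,400.
Production build-up factor (1 − d/p) = 1 − 622/2,450 = 0.7461.
Q* = √(2DS / (H(1 − d/p))) = √(2 × 124,400 × 626 / (1.26 × 0.7461)).
= √(155,748,800 / 0.9401) ≈ 12871.289.
Maximum inventory = Q*(1 − d/p) = 12871.289 × 0.7461 ≈ 9603.557.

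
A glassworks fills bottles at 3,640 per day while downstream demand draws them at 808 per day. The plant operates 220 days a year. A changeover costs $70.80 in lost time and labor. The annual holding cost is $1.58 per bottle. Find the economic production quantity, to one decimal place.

Annual demand D = 808 × 220 = 177,760.
Production build-up factor (1 − d/p) = 1 − 808/3,640 = 0.7780.
Q* = √(2DS / (H(1 − d/p))) = √(2 × 177,760 × 70.8 / (1.58 × 0.7780)).
= √(25,170,816 / 1.2293) ≈ 4525.058.

Q* ≈ 4,525.1 bottles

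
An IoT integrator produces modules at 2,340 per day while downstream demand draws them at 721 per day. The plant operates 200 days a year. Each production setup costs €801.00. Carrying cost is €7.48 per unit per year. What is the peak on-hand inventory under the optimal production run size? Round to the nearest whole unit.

I_max ≈ 4,623 modules

Annual demand D = 721 × 200 = 144,200.
Production build-up factor (1 − d/p) = 1 − 721/2,340 = 0.6919.
Q* = √(2DS / (H(1 − d/p))) = √(2 × 144,200 × 801 / (7.48 × 0.6919)).
= √(231,008,400 / 5.1753) ≈ 6681.094.
Maximum inventory = Q*(1 − d/p) = 6681.094 × 0.6919 ≈ 4622.518.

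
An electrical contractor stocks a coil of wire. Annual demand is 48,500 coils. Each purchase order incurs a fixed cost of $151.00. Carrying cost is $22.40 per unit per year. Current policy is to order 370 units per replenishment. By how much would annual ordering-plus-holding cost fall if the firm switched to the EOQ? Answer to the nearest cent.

EOQ = √(2DS/H) = √(2 × 48,500 × 151 / 22.4) ≈ 808.63.
Cost at Q* = (D/Q*)S + (Q*/2)H = √(2DSH) ≈ $18,113.33.
Cost at Q = 370: (48,500/370)×151 + (370/2)×22.4 = $19,793.24 + $4,144.00 = $23,937.24.
Excess = $23,937.24 − $18,113.33 = $5,823.91.

Extra cost ≈ $5,823.91 per year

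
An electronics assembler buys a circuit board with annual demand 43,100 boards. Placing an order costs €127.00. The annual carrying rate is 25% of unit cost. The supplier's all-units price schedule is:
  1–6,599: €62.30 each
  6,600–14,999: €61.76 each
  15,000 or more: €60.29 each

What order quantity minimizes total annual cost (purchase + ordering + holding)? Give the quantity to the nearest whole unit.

Q* ≈ 838 boards

Holding cost per unit per year at price C is H = 0.25·C.
Candidates are each tier's EOQ (if it falls in that tier) and each price-break quantity.
EOQ at €62.30 = 838.4 (feasible in tier 1): TC = 43,100×€62.30 + (43,100/838.4)×127 + (838.4/2)×0.25×€62.30 = €2,698,187.79.
EOQ at €61.76 = 842.0 < 6600, so use break Q=6600: TC = 43,100×€61.76 + (43,100/6600.0)×127 + (6600.0/2)×0.25×€61.76 = €2,713,637.35.
EOQ at €60.29 = 852.2 < 15000, so use break Q=15000: TC = 43,100×€60.29 + (43,100/15000.0)×127 + (15000.0/2)×0.25×€60.29 = €2,711,907.66.
Lowest total cost is €2,698,187.79 at Q = 838.4.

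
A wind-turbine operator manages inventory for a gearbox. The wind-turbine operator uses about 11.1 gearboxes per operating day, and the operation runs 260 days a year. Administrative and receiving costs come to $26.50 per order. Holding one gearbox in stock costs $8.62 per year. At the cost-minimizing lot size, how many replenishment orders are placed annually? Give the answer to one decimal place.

N ≈ 21.7 orders per year

Annual demand D = 11.1 × 260 = 2,886.
Q* = √(2DS/H) = √(2 × 2,886 × 26.5 / 8.62) ≈ 133.21.
Orders per year = D / Q* = 2,886 / 133.21 ≈ 21.665.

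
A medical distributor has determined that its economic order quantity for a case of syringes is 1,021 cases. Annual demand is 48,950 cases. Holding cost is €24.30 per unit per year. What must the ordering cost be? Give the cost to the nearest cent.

S ≈ €258.75

Squaring Q* = √(2DS/H) gives Q*² = 2DS/H.
From Q* = √(2DS/H): S = Q*²H / (2D) = 1,021² × 24.3 / (2 × 48,950) = 258.7468.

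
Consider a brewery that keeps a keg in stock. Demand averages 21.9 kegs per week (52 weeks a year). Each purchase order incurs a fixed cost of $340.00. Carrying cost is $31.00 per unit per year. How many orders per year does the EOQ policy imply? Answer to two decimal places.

Annual demand D = 21.9 × 52 = 1,138.8.
The optimal lot size = √(2DS/H) = √(2 × 1,138.8 × 340 / 31) ≈ 158.05.
Orders per year = D / Q* = 1,138.8 / 158.05 ≈ 7.205.

N ≈ 7.21 orders per year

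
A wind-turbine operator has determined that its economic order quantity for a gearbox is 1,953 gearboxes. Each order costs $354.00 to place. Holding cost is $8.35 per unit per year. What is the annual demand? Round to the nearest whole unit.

D ≈ 44,984 gearboxes per year

Squaring Q* = √(2DS/H) gives Q*² = 2DS/H.
From Q* = √(2DS/H): D = Q*²H / (2S) = 1,953² × 8.35 / (2 × 354) = 44983.962.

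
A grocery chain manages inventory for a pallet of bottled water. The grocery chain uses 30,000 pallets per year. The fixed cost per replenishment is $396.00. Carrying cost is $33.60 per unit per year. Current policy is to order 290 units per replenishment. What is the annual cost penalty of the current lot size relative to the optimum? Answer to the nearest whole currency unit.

Extra cost ≈ $17,583 per year

EOQ = √(2DS/H) = √(2 × 30,000 × 396 / 33.6) ≈ 840.92.
Cost at Q* = (D/Q*)S + (Q*/2)H = √(2DSH) ≈ $28,254.84.
Cost at Q = 290: (30,000/290)×396 + (290/2)×33.6 = $40,965.52 + $4,872.00 = $45,837.52.
Excess = $45,837.52 − $28,254.84 = $17,582.68.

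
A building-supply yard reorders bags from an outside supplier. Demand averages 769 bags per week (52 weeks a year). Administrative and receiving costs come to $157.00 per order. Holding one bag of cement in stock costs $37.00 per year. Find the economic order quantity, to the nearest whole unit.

Q* ≈ 583 bags

Annual demand D = 769 × 52 = 39,988.
EOQ = √(2DS / H) = √(2 × 39,988 × 157 / 37).
= √(12,556,232 / 37) = √339,357.6216 ≈ 582.544.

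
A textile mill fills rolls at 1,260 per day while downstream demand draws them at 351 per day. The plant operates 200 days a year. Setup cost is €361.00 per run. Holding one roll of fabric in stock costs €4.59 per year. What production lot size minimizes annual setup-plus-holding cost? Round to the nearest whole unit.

Annual demand D = 351 × 200 = 70,200.
Production build-up factor (1 − d/p) = 1 − 351/1,260 = 0.7214.
Q* = √(2DS / (H(1 − d/p))) = √(2 × 70,200 × 361 / (4.59 × 0.7214)).
= √(50,684,400 / 3.3114) ≈ 3912.318.

Q* ≈ 3,912 rolls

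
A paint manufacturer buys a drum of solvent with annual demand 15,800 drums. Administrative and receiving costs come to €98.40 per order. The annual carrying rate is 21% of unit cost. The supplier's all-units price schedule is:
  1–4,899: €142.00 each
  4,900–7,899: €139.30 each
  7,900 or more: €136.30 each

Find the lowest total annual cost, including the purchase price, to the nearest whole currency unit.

Holding cost per unit per year at price C is H = 0.21·C.
For each price level, check whether its EOQ is feasible; otherwise the best quantity at that price is the breakpoint.
EOQ at €142.00 = 322.9 (feasible in tier 1): TC = 15,800×€142.00 + (15,800/322.9)×98.4 + (322.9/2)×0.21×€142.00 = €2,253,229.30.
EOQ at €139.30 = 326.0 < 4900, so use break Q=4900: TC = 15,800×€139.30 + (15,800/4900.0)×98.4 + (4900.0/2)×0.21×€139.30 = €2,272,927.14.
EOQ at €136.30 = 329.6 < 7900, so use break Q=7900: TC = 15,800×€136.30 + (15,800/7900.0)×98.4 + (7900.0/2)×0.21×€136.30 = €2,266,797.65.
Lowest total cost among the candidates is at Q = 322.9.

TC* ≈ €2,253,229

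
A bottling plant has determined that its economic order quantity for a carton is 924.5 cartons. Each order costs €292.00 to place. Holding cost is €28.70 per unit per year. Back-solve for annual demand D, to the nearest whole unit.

D ≈ 42,003 cartons per year

Squaring Q* = √(2DS/H) gives Q*² = 2DS/H.
From Q* = √(2DS/H): D = Q*²H / (2S) = 924.5² × 28.7 / (2 × 292) = 42003.249.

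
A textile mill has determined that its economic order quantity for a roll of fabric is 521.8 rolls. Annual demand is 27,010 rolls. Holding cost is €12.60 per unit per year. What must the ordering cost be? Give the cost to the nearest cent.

S ≈ €63.51

Invert the EOQ relation Q*² = 2DS/H.
From Q* = √(2DS/H): S = Q*²H / (2D) = 521.8² × 12.6 / (2 × 27,010) = 63.5074.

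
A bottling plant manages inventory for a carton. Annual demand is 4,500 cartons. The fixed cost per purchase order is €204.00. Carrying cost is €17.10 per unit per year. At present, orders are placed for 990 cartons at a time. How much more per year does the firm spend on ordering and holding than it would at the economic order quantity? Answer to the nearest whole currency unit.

EOQ = √(2DS/H) = √(2 × 4,500 × 204 / 17.1) ≈ 327.67.
Cost at Q* = (D/Q*)S + (Q*/2)H = √(2DSH) ≈ €5,603.18.
Cost at Q = 990: (4,500/990)×204 + (990/2)×17.1 = €927.27 + €8,464.50 = €9,391.77.
Excess = €9,391.77 − €5,603.18 = €3,788.60.

Extra cost ≈ €3,789 per year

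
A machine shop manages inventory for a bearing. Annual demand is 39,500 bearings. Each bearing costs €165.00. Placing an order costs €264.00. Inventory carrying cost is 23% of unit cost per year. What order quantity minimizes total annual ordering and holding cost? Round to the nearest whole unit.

Holding cost H = 0.23 × €165.00 = €37.9500 per unit per year.
EOQ = √(2DS / H) = √(2 × 39,500 × 264 / 37.95).
= √(20,856,000 / 37.95) = √549,565.2174 ≈ 741.327.

Q* ≈ 741 bearings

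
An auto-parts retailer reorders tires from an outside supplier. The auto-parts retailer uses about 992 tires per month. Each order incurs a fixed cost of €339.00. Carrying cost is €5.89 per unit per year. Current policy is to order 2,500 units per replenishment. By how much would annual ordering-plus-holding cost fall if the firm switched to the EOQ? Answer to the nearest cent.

Annual demand D = 992 × 12 = 11,904.
EOQ = √(2DS/H) = √(2 × 11,904 × 339 / 5.89) ≈ 1170.59.
Cost at Q* = (D/Q*)S + (Q*/2)H = √(2DSH) ≈ €6,894.76.
Cost at Q = 2,500: (11,904/2,500)×339 + (2,500/2)×5.89 = €1,614.18 + €7,362.50 = €8,976.68.
Excess = €8,976.68 − €6,894.76 = €2,081.93.

Extra cost ≈ €2,081.93 per year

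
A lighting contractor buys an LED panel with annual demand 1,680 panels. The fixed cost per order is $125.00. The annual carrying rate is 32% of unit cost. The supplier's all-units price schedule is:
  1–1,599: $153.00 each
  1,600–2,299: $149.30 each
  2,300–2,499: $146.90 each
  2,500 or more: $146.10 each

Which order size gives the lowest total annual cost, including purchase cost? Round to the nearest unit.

Q* ≈ 93 panels

Holding cost per unit per year at price C is H = 0.32·C.
Candidates are each tier's EOQ (if it falls in that tier) and each price-break quantity.
EOQ at $153.00 = 92.6 (feasible in tier 1): TC = 1,680×$153.00 + (1,680/92.6)×125 + (92.6/2)×0.32×$153.00 = $261,574.67.
EOQ at $149.30 = 93.8 < 1600, so use break Q=1600: TC = 1,680×$149.30 + (1,680/1600.0)×125 + (1600.0/2)×0.32×$149.30 = $289,176.05.
EOQ at $146.90 = 94.5 < 2300, so use break Q=2300: TC = 1,680×$146.90 + (1,680/2300.0)×125 + (2300.0/2)×0.32×$146.90 = $300,942.50.
EOQ at $146.10 = 94.8 < 2500, so use break Q=2500: TC = 1,680×$146.10 + (1,680/2500.0)×125 + (2500.0/2)×0.32×$146.10 = $303,972.00.
Lowest total cost is $261,574.67 at Q = 92.6.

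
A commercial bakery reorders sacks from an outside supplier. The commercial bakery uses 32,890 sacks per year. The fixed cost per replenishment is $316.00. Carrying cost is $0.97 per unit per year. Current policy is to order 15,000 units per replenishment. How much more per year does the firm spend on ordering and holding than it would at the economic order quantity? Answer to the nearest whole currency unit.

EOQ = √(2DS/H) = √(2 × 32,890 × 316 / 0.97) ≈ 4629.19.
Cost at Q* = (D/Q*)S + (Q*/2)H = √(2DSH) ≈ $4,490.31.
Cost at Q = 15,000: (32,890/15,000)×316 + (15,000/2)×0.97 = $692.88 + $7,275.00 = $7,967.88.
Excess = $7,967.88 − $4,490.31 = $3,477.57.

Extra cost ≈ $3,478 per year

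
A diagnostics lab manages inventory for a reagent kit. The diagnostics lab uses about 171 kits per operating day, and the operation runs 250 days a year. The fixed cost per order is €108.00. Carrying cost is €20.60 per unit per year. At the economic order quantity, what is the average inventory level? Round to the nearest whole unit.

Average inventory ≈ 335 kits

Annual demand D = 171 × 250 = 42,750.
EOQ = √(2DS/H) = √(2 × 42,750 × 108 / 20.6) ≈ 669.52.
Average inventory = Q*/2 ≈ 669.52 / 2 = 334.758.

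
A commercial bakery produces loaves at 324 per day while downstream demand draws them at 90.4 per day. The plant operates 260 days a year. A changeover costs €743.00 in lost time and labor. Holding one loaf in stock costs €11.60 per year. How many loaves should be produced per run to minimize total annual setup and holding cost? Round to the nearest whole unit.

Q* ≈ 2,044 loaves

Annual demand D = 90.4 × 260 = 23,504.
Production build-up factor (1 − d/p) = 1 − 90.4/324 = 0.7210.
Q* = √(2DS / (H(1 − d/p))) = √(2 × 23,504 × 743 / (11.6 × 0.7210)).
= √(34,926,944 / 8.3635) ≈ 2043.560.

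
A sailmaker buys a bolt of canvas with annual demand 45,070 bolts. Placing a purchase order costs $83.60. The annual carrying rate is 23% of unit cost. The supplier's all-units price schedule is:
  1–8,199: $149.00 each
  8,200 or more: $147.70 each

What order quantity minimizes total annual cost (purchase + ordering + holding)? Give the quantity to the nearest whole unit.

Holding cost per unit per year at price C is H = 0.23·C.
Evaluate total cost at each tier's feasible EOQ or, if the EOQ is below the tier, at the tier's minimum quantity.
EOQ at $149.00 = 468.9 (feasible in tier 1): TC = 45,070×$149.00 + (45,070/468.9)×83.6 + (468.9/2)×0.23×$149.00 = $6,731,500.11.
EOQ at $147.70 = 471.0 < 8200, so use break Q=8200: TC = 45,070×$147.70 + (45,070/8200.0)×83.6 + (8200.0/2)×0.23×$147.70 = $6,796,579.59.
Lowest total cost is $6,731,500.11 at Q = 468.9.

Q* ≈ 469 bolts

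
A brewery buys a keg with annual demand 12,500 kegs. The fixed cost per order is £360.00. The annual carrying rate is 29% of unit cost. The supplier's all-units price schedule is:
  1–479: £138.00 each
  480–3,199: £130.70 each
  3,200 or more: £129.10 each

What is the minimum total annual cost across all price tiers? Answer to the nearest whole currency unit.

Holding cost per unit per year at price C is H = 0.29·C.
Evaluate total cost at each tier's feasible EOQ or, if the EOQ is below the tier, at the tier's minimum quantity.
EOQ at £138.00 = 474.2 (feasible in tier 1): TC = 12,500×£138.00 + (12,500/474.2)×360 + (474.2/2)×0.29×£138.00 = £1,743,978.41.
EOQ at £130.70 = 487.3 (feasible in tier 2): TC = 12,500×£130.70 + (12,500/487.3)×360 + (487.3/2)×0.29×£130.70 = £1,652,219.62.
EOQ at £129.10 = 490.3 < 3200, so use break Q=3200: TC = 12,500×£129.10 + (12,500/3200.0)×360 + (3200.0/2)×0.29×£129.10 = £1,675,058.65.
Lowest total cost among the candidates is at Q = 487.3.

TC* ≈ £1,652,220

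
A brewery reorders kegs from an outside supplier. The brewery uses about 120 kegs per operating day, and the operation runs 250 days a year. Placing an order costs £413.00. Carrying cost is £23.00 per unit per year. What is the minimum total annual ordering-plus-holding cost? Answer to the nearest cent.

TC* ≈ £23,873.42

Annual demand D = 120 × 250 = 30,000.
EOQ = √(2DS/H) = √(2 × 30,000 × 413 / 23) ≈ 1037.97.
At Q*, ordering cost (D/Q*)S equals holding cost (Q*/2)H, each = √(DSH/2).
Minimum total = √(2DSH) = √(2 × 30,000 × 413 × 23) ≈ 23873.416.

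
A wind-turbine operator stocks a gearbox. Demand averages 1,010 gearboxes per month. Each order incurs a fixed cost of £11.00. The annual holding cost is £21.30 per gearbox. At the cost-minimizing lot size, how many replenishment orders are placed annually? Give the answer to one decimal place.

N ≈ 108.3 orders per year

Annual demand D = 1,010 × 12 = 12,120.
The optimal lot size = √(2DS/H) = √(2 × 12,120 × 11 / 21.3) ≈ 111.89.
Orders per year = D / Q* = 12,120 / 111.89 ≈ 108.325.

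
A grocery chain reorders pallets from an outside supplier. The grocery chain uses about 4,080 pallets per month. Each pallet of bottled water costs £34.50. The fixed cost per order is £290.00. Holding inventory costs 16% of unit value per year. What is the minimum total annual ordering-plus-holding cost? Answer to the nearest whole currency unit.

TC* ≈ £12,520

Annual demand D = 4,080 × 12 = 48,960.
Holding cost H = 0.16 × £34.50 = £5.5200 per unit per year.
Q* = √(2DS/H) = √(2 × 48,960 × 290 / 5.52) ≈ 2268.12.
At Q*, ordering cost (D/Q*)S equals holding cost (Q*/2)H, each = √(DSH/2).
Minimum total = √(2DSH) = √(2 × 48,960 × 290 × 5.52) ≈ 12519.997.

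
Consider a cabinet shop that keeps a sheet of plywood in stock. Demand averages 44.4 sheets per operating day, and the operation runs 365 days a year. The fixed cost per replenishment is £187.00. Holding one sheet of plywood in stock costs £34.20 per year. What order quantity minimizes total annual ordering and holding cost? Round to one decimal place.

Annual demand D = 44.4 × 365 = 16,206.
EOQ = √(2DS / H) = √(2 × 16,206 × 187 / 34.2).
= √(6,061,044 / 34.2) = √177,223.5088 ≈ 420.979.

Q* ≈ 421.0 sheets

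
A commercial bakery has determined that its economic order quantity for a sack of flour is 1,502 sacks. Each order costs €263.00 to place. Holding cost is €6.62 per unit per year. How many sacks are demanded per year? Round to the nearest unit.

The basic EOQ model gives Q* = √(2DS/H); rearrange for the unknown.
From Q* = √(2DS/H): D = Q*²H / (2S) = 1,502² × 6.62 / (2 × 263) = 28393.054.

D ≈ 28,393 sacks per year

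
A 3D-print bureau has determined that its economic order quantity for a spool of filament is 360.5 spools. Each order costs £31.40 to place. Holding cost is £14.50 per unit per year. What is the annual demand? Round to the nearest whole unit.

D ≈ 30,007 spools per year

Squaring Q* = √(2DS/H) gives Q*² = 2DS/H.
From Q* = √(2DS/H): D = Q*²H / (2S) = 360.5² × 14.5 / (2 × 31.4) = 30006.746.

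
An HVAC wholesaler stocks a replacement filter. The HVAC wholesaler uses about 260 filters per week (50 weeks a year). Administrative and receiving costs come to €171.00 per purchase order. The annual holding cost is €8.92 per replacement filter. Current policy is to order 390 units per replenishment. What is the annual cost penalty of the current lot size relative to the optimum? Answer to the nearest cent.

Annual demand D = 260 × 50 = 13,000.
EOQ = √(2DS/H) = √(2 × 13,000 × 171 / 8.92) ≈ 706.00.
Cost at Q* = (D/Q*)S + (Q*/2)H = √(2DSH) ≈ €6,297.49.
Cost at Q = 390: (13,000/390)×171 + (390/2)×8.92 = €5,700.00 + €1,739.40 = €7,439.40.
Excess = €7,439.40 − €6,297.49 = €1,141.91.

Extra cost ≈ €1,141.91 per year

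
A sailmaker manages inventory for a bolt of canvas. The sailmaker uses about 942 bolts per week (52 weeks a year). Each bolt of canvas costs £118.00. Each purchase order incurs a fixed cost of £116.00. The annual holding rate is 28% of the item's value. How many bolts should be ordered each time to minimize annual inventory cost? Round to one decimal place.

Annual demand D = 942 × 52 = 48,984.
Holding cost H = 0.28 × £118.00 = £33.0400 per unit per year.
EOQ = √(2DS / H) = √(2 × 48,984 × 116 / 33.04).
= √(11,364,288 / 33.04) = √343,955.4479 ≈ 586.477.

Q* ≈ 586.5 bolts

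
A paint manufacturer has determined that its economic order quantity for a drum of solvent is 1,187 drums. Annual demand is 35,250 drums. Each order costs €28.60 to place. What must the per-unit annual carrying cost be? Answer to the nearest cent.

H ≈ €1.43

Invert the EOQ relation Q*² = 2DS/H.
From Q* = √(2DS/H): H = 2DS / Q*² = 2 × 35,250 × 28.6 / 1,187² = 1.4310.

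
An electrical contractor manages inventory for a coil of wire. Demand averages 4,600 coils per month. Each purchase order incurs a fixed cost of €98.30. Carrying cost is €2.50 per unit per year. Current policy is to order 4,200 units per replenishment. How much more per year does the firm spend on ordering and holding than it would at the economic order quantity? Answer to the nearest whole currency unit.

Annual demand D = 4,600 × 12 = 55,200.
EOQ = √(2DS/H) = √(2 × 55,200 × 98.3 / 2.5) ≈ 2083.49.
Cost at Q* = (D/Q*)S + (Q*/2)H = √(2DSH) ≈ €5,208.72.
Cost at Q = 4,200: (55,200/4,200)×98.3 + (4,200/2)×2.5 = €1,291.94 + €5,250.00 = €6,541.94.
Excess = €6,541.94 − €5,208.72 = €1,333.22.

Extra cost ≈ €1,333 per year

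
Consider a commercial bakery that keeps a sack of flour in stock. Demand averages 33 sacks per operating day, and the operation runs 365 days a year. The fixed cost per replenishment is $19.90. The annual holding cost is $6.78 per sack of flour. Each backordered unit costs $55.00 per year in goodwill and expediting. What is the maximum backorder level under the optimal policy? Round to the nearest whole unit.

S* ≈ 31 sacks

Annual demand D = 33 × 365 = 12,045.
With planned backorders, Q* = √(2DS/H) · √((H+B)/B).
√(2DS/H) = √(2 × 12,045 × 19.9 / 6.78) = 265.907.
√((H+B)/B) = √((6.78+55)/55) = 1.0598.
Q* ≈ 281.821.
S* = Q* · H/(H+B) = 281.821 × 6.78/61.78 ≈ 30.928.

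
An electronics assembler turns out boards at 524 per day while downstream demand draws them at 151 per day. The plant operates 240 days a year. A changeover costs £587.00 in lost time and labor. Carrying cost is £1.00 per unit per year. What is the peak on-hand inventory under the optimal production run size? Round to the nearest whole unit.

I_max ≈ 5,503 boards

Annual demand D = 151 × 240 = 36,240.
Production build-up factor (1 − d/p) = 1 − 151/524 = 0.7118.
Q* = √(2DS / (H(1 − d/p))) = √(2 × 36,240 × 587 / (1 × 0.7118)).
= √(42,545,760 / 0.7118) ≈ 7731.066.
Maximum inventory = Q*(1 − d/p) = 7731.066 × 0.7118 ≈ 5503.221.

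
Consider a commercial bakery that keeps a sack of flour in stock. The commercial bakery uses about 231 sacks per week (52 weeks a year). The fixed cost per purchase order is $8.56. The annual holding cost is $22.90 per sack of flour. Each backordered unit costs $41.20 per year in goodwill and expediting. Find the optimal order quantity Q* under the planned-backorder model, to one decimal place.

Annual demand D = 231 × 52 = 12,012.
With planned backorders, Q* = √(2DS/H) · √((H+B)/B).
√(2DS/H) = √(2 × 12,012 × 8.56 / 22.9) = 94.764.
√((H+B)/B) = √((22.9+41.2)/41.2) = 1.2473.
Q* ≈ 118.201.

Q* ≈ 118.2 sacks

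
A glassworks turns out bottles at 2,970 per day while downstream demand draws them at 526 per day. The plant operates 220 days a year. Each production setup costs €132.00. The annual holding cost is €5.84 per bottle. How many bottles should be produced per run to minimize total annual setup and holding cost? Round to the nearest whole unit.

Q* ≈ 2,521 bottles

Annual demand D = 526 × 220 = 115,720.
Production build-up factor (1 − d/p) = 1 − 526/2,970 = 0.8229.
Q* = √(2DS / (H(1 − d/p))) = √(2 × 115,720 × 132 / (5.84 × 0.8229)).
= √(30,550,080 / 4.8057) ≈ 2521.317.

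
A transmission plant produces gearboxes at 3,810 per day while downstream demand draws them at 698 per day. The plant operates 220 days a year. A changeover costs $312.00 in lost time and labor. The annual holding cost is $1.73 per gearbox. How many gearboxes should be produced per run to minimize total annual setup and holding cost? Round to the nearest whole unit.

Q* ≈ 8,235 gearboxes

Annual demand D = 698 × 220 = 153,560.
Production build-up factor (1 − d/p) = 1 − 698/3,810 = 0.8168.
Q* = √(2DS / (H(1 − d/p))) = √(2 × 153,560 × 312 / (1.73 × 0.8168)).
= √(95,821,440 / 1.4131) ≈ 8234.761.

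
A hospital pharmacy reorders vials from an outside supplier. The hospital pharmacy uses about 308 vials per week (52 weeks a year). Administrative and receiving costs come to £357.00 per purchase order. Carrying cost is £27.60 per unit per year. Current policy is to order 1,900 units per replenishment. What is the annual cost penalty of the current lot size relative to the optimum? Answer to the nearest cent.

Extra cost ≈ £11,463.69 per year

Annual demand D = 308 × 52 = 16,016.
EOQ = √(2DS/H) = √(2 × 16,016 × 357 / 27.6) ≈ 643.68.
Cost at Q* = (D/Q*)S + (Q*/2)H = √(2DSH) ≈ £17,765.63.
Cost at Q = 1,900: (16,016/1,900)×357 + (1,900/2)×27.6 = £3,009.32 + £26,220.00 = £29,229.32.
Excess = £29,229.32 − £17,765.63 = £11,463.69.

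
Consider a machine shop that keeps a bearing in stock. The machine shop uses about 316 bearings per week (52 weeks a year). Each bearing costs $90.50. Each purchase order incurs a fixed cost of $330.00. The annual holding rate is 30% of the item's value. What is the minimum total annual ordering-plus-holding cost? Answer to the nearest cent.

TC* ≈ $17,159.40

Annual demand D = 316 × 52 = 16,432.
Holding cost H = 0.30 × $90.50 = $27.1500 per unit per year.
EOQ = √(2DS/H) = √(2 × 16,432 × 330 / 27.15) ≈ 632.02.
At Q*, ordering cost (D/Q*)S equals holding cost (Q*/2)H, each = √(DSH/2).
Minimum total = √(2DSH) = √(2 × 16,432 × 330 × 27.15) ≈ 17159.400.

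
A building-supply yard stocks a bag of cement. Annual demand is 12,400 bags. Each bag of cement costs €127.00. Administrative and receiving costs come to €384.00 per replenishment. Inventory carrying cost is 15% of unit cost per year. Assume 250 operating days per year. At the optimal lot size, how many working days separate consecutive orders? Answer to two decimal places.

Holding cost H = 0.15 × €127.00 = €19.0500 per unit per year.
EOQ = √(2DS/H) = √(2 × 12,400 × 384 / 19.05) ≈ 707.04.
Cycle time = Q*/D × 250 = 707.04 / 12,400 × 250 ≈ 14.255 days.

T ≈ 14.25 days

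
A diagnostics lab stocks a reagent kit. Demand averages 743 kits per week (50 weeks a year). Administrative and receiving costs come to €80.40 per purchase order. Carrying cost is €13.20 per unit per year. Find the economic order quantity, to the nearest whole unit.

Q* ≈ 673 kits

Annual demand D = 743 × 50 = 37,150.
EOQ = √(2DS / H) = √(2 × 37,150 × 80.4 / 13.2).
= √(5,973,720 / 13.2) = √452,554.5455 ≈ 672.722.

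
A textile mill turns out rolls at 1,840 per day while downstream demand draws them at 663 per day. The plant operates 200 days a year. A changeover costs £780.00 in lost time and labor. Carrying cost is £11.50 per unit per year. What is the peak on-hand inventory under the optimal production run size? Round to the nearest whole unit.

Annual demand D = 663 × 200 = 132,600.
Production build-up factor (1 − d/p) = 1 − 663/1,840 = 0.6397.
Q* = √(2DS / (H(1 − d/p))) = √(2 × 132,600 × 780 / (11.5 × 0.6397)).
= √(206,856,000 / 7.3563) ≈ 5302.807.
Maximum inventory = Q*(1 − d/p) = 5302.807 × 0.6397 ≈ 3392.067.

I_max ≈ 3,392 rolls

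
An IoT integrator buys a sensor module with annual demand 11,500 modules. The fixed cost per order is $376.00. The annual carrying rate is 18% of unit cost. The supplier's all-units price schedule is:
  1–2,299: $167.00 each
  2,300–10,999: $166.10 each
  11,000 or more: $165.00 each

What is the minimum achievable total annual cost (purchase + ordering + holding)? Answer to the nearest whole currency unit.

TC* ≈ $1,936,623

Holding cost per unit per year at price C is H = 0.18·C.
Evaluate total cost at each tier's feasible EOQ or, if the EOQ is below the tier, at the tier's minimum quantity.
EOQ at $167.00 = 536.4 (feasible in tier 1): TC = 11,500×$167.00 + (11,500/536.4)×376 + (536.4/2)×0.18×$167.00 = $1,936,623.24.
EOQ at $166.10 = 537.8 < 2300, so use break Q=2300: TC = 11,500×$166.10 + (11,500/2300.0)×376 + (2300.0/2)×0.18×$166.10 = $1,946,412.70.
EOQ at $165.00 = 539.6 < 11000, so use break Q=11000: TC = 11,500×$165.00 + (11,500/11000.0)×376 + (11000.0/2)×0.18×$165.00 = $2,061,243.09.
Lowest total cost among the candidates is at Q = 536.4.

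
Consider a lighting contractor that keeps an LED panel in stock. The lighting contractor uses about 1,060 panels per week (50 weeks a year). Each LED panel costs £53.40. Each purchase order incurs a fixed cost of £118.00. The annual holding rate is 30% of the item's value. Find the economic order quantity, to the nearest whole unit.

Annual demand D = 1,060 × 50 = 53,000.
Holding cost H = 0.30 × £53.40 = £16.0200 per unit per year.
EOQ = √(2DS / H) = √(2 × 53,000 × 118 / 16.02).
= √(12,508,000 / 16.02) = √780,774.0325 ≈ 883.614.

Q* ≈ 884 panels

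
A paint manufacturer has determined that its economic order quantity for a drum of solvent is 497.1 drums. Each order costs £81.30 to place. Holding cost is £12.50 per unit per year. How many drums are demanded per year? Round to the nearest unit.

D ≈ 18,997 drums per year

The basic EOQ model gives Q* = √(2DS/H); rearrange for the unknown.
From Q* = √(2DS/H): D = Q*²H / (2S) = 497.1² × 12.5 / (2 × 81.3) = 18996.649.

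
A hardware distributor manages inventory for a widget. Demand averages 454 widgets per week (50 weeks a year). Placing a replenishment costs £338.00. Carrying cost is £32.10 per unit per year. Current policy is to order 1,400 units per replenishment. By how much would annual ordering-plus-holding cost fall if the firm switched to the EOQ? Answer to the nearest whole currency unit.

Extra cost ≈ £5,756 per year

Annual demand D = 454 × 50 = 22,700.
EOQ = √(2DS/H) = √(2 × 22,700 × 338 / 32.1) ≈ 691.41.
Cost at Q* = (D/Q*)S + (Q*/2)H = √(2DSH) ≈ £22,194.16.
Cost at Q = 1,400: (22,700/1,400)×338 + (1,400/2)×32.1 = £5,480.43 + £22,470.00 = £27,950.43.
Excess = £27,950.43 − £22,194.16 = £5,756.26.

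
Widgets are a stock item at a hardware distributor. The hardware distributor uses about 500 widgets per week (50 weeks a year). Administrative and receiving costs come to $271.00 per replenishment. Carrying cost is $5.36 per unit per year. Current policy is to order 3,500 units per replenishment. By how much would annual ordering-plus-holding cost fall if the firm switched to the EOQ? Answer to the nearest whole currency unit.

Extra cost ≈ $2,794 per year

Annual demand D = 500 × 50 = 25,000.
EOQ = √(2DS/H) = √(2 × 25,000 × 271 / 5.36) ≈ 1589.96.
Cost at Q* = (D/Q*)S + (Q*/2)H = √(2DSH) ≈ $8,522.21.
Cost at Q = 3,500: (25,000/3,500)×271 + (3,500/2)×5.36 = $1,935.71 + $9,380.00 = $11,315.71.
Excess = $11,315.71 − $8,522.21 = $2,793.51.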